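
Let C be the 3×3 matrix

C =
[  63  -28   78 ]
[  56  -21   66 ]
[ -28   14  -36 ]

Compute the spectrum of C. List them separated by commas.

-1, 0, 7

The characteristic polynomial is p(s) = det(sI - C).
Expanding along the first row, p(s) = s^3 - 6s^2 - 7s.
Try s = 0: p(0) = 0, so 0 is a root.
Factor out s: p(s) = s·(s^2 - 6s - 7).
The quadratic factors as (s + 1)·(s - 7).
Eigenvalues: -1, 0, 7.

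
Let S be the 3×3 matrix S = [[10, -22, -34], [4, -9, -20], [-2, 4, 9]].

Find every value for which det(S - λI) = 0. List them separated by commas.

-1, 5, 6

Compute the characteristic polynomial p(r) = det(rI - S).
Cofactor expansion gives p(r) = r^3 - 10r^2 + 19r + 30.
Try r = 5: p(5) = 0, so 5 is a root.
Dividing by (r - 5) leaves r^2 - 5r - 6.
The quadratic factors as (r + 1)·(r - 6).
Eigenvalues: -1, 5, 6.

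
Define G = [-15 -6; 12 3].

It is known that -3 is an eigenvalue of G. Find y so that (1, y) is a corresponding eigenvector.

-2

We need (G + 3I)v = 0.
G + 3I = [[-12, -6], [12, 6]].
Row 1: (-12)·1 + (-6)·y = 0
Row 2: (12)·1 + (6)·y = 0
Solving gives y = -2.
Check: G·(1, -2) = (-3, 6) = -3·(1, -2).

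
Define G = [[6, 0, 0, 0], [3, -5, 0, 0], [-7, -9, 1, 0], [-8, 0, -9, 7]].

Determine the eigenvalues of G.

G is lower triangular, so its eigenvalues are the diagonal entries.
Diagonal: 6, -5, 1, 7.

-5, 1, 6, 7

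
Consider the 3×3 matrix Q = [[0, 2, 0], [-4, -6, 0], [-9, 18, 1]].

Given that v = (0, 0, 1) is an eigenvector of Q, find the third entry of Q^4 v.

First find the eigenvalue: Qv = (0, 0, 1) = 1·(0, 0, 1), so λ = 1.
Then Q^4 v = λ^4·v = 1^4·(0, 0, 1) = 1·(0, 0, 1) = (0, 0, 1).

1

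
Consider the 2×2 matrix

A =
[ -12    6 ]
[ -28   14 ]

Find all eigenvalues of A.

0, 2

det(A - μI) = (-12 - μ)(14 - μ) - (6)·(-28) = μ^2 - 2μ.
This factors as μ·(μ - 2) = 0.
Eigenvalues: 0, 2.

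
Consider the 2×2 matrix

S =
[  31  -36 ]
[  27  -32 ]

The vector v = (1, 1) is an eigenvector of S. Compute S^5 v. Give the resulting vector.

First find the eigenvalue: Sv = (-5, -5) = -5·(1, 1), so λ = -5.
Then S^5 v = λ^5·v = (-5)^5·(1, 1) = -3125·(1, 1) = (-3125, -3125).

(-3125, -3125)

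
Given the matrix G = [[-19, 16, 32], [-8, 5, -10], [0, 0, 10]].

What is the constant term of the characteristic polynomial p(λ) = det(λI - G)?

p(0) = det(0·I − G) = det(−G) = (−1)^3·det(G).
det(G) = 330, so p(0) = -330.

-330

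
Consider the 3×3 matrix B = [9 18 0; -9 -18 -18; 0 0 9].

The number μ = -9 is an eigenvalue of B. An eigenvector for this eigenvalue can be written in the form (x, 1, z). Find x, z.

-1, 0

We need (B + 9I)v = 0.
B + 9I = [[18, 18, 0], [-9, -9, -18], [0, 0, 18]].
Row 1: (18)·x + (18)·1 + (0)·z = 0
Row 2: (-9)·x + (-9)·1 + (-18)·z = 0
Row 3: (0)·x + (0)·1 + (18)·z = 0
Solving gives x = -1, z = 0.
Check: B·(-1, 1, 0) = (9, -9, 0) = -9·(-1, 1, 0).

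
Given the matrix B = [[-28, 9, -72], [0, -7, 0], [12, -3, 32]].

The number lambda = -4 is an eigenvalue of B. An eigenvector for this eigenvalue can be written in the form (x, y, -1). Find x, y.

3, 0

We need (B + 4I)v = 0.
B + 4I = [[-24, 9, -72], [0, -3, 0], [12, -3, 36]].
Row 1: (-24)·x + (9)·y + (-72)·-1 = 0
Row 2: (0)·x + (-3)·y + (0)·-1 = 0
Row 3: (12)·x + (-3)·y + (36)·-1 = 0
Solving gives x = 3, y = 0.
Check: B·(3, 0, -1) = (-12, 0, 4) = -4·(3, 0, -1).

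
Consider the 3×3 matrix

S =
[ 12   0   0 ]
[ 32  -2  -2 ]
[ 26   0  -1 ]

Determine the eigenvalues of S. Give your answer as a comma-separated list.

-2, -1, 12

The characteristic polynomial is p(lambda) = det(lambda·I - S).
Cofactor expansion gives p(lambda) = lambda^3 - 9·lambda^2 - 34·lambda - 24.
Since p(-2) = 0, lambda = -2 is a root.
Dividing by (lambda + 2) leaves lambda^2 - 11·lambda - 12.
The quadratic factors as (lambda + 1)·(lambda - 12).
Eigenvalues: -2, -1, 12.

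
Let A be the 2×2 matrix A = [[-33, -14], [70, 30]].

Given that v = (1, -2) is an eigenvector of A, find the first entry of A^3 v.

First find the eigenvalue: Av = (-5, 10) = -5·(1, -2), so λ = -5.
Then A^3 v = λ^3·v = (-5)^3·(1, -2) = -125·(1, -2) = (-125, 250).

-125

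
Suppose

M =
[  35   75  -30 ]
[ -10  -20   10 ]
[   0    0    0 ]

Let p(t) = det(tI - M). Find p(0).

0

p(0) = det(0·I − M) = det(−M) = (−1)^3·det(M).
det(M) = 0, so p(0) = 0.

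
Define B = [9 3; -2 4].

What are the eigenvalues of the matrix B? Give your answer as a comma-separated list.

det(B - rI) = (9 - r)(4 - r) - (3)·(-2) = r^2 - 13r + 42.
This factors as (r - 6)·(r - 7) = 0.
Eigenvalues: 6, 7.

6, 7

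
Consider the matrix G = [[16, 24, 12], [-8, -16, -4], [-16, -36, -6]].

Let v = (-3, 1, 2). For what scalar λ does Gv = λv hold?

Compute Gv: G·(-3, 1, 2) = (0, 0, 0).
Since Gv = λv, compare component 1: 0 = λ·-3, so λ = 0.

0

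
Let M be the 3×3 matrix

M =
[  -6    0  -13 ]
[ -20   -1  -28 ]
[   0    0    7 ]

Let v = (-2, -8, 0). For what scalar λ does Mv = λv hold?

-6

Compute Mv: M·(-2, -8, 0) = (12, 48, 0).
Since Mv = λv, compare component 1: 12 = λ·-2, so λ = -6.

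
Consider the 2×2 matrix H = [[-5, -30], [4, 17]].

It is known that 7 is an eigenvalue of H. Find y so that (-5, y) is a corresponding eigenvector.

2

We need (H - 7I)v = 0.
H - 7I = [[-12, -30], [4, 10]].
Row 1: (-12)·-5 + (-30)·y = 0
Row 2: (4)·-5 + (10)·y = 0
Solving gives y = 2.
Check: H·(-5, 2) = (-35, 14) = 7·(-5, 2).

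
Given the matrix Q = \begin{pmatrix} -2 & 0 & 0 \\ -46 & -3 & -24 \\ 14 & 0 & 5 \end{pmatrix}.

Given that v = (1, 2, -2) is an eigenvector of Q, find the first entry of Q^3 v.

First find the eigenvalue: Qv = (-2, -4, 4) = -2·(1, 2, -2), so λ = -2.
Then Q^3 v = λ^3·v = (-2)^3·(1, 2, -2) = -8·(1, 2, -2) = (-8, -16, 16).

-8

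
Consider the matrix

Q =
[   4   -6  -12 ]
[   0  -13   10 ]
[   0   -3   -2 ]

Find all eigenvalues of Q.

-8, -7, 4

The characteristic polynomial is p(μ) = det(μI - Q).
Expanding along the first row, p(μ) = μ^3 + 11μ^2 - 4μ - 224.
Since p(-7) = 0, μ = -7 is a root.
Dividing by (μ + 7) leaves μ^2 + 4μ - 32.
The quadratic factors as (μ + 8)·(μ - 4).
Eigenvalues: -8, -7, 4.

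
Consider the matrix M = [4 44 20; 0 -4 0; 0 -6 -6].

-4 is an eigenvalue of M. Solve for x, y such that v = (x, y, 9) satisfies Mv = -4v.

We need (M + 4I)v = 0.
M + 4I = [[8, 44, 20], [0, 0, 0], [0, -6, -2]].
Row 1: (8)·x + (44)·y + (20)·9 = 0
Row 2: (0)·x + (0)·y + (0)·9 = 0
Row 3: (0)·x + (-6)·y + (-2)·9 = 0
Solving gives x = -6, y = -3.
Check: M·(-6, -3, 9) = (24, 12, -36) = -4·(-6, -3, 9).

-6, -3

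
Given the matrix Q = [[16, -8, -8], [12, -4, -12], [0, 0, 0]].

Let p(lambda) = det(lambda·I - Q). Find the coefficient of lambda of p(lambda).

32

p(lambda) = lambda^3 - 12·lambda^2 + 32·lambda.
The coefficient of lambda is 32.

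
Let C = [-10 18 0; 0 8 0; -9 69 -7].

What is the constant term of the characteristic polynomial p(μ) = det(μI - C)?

p(0) = det(0·I − C) = det(−C) = (−1)^3·det(C).
det(C) = 560, so p(0) = -560.

-560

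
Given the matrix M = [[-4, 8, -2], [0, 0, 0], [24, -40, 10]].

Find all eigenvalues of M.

0, 2, 4

Set up det(lambda·I - M) = 0.
Expanding the 3×3 determinant: p(lambda) = lambda^3 - 6·lambda^2 + 8·lambda.
Since p(0) = 0, lambda = 0 is a root.
Factor out lambda: p(lambda) = lambda·(lambda^2 - 6·lambda + 8).
The quadratic factors as (lambda - 2)·(lambda - 4).
Eigenvalues: 0, 2, 4.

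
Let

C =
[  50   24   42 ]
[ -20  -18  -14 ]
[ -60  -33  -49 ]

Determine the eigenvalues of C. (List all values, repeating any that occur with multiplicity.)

-10, -7, 0

Set up det(λI - C) = 0.
Expanding the 3×3 determinant: p(λ) = λ^3 + 17λ^2 + 70λ.
Rational-root test: λ = -7 gives p(-7) = 0.
Factor out (λ + 7): p(λ) = (λ + 7)·(λ^2 + 10λ).
The quadratic factors as (λ + 10)·λ.
Eigenvalues: -10, -7, 0.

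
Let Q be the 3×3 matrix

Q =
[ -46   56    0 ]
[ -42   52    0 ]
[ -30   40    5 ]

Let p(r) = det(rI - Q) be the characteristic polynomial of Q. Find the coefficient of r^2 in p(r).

The coefficient of r^2 of det(rI - Q) is −trace(Q).
trace(Q) = (-46) + (52) + (5) = 11, so the coefficient is -11.

-11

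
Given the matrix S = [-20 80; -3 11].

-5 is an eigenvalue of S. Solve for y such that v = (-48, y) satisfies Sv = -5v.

We need (S + 5I)v = 0.
S + 5I = [[-15, 80], [-3, 16]].
Row 1: (-15)·-48 + (80)·y = 0
Row 2: (-3)·-48 + (16)·y = 0
Solving gives y = -9.
Check: S·(-48, -9) = (240, 45) = -5·(-48, -9).

-9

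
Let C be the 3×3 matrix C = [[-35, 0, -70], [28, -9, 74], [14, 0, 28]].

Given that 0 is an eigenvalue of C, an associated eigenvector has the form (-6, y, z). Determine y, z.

We need (C)v = 0.
C = [[-35, 0, -70], [28, -9, 74], [14, 0, 28]].
Row 1: (-35)·-6 + (0)·y + (-70)·z = 0
Row 2: (28)·-6 + (-9)·y + (74)·z = 0
Row 3: (14)·-6 + (0)·y + (28)·z = 0
Solving gives y = 6, z = 3.
Check: C·(-6, 6, 3) = (0, 0, 0) = 0·(-6, 6, 3).

6, 3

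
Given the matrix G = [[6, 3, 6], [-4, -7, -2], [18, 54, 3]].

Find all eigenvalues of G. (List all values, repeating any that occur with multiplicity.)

-6, 3, 5

Set up det(rI - G) = 0.
Expanding along the first row, p(r) = r^3 - 2r^2 - 33r + 90.
Rational-root test: r = 3 gives p(3) = 0.
Dividing by (r - 3) leaves r^2 + r - 30.
The quadratic factors as (r + 6)·(r - 5).
Eigenvalues: -6, 3, 5.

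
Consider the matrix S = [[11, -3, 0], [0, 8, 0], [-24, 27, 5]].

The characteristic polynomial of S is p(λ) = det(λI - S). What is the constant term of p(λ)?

p(λ) = λ^3 - 24λ^2 + 183λ - 440.
The constant term is -440.

-440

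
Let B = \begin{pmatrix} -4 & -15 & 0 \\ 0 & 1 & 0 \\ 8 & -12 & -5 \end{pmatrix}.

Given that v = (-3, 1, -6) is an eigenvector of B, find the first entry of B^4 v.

-3

First find the eigenvalue: Bv = (-3, 1, -6) = 1·(-3, 1, -6), so λ = 1.
Then B^4 v = λ^4·v = 1^4·(-3, 1, -6) = 1·(-3, 1, -6) = (-3, 1, -6).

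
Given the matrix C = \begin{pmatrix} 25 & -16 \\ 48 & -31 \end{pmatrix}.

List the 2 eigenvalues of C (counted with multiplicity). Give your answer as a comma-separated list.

-7, 1

det(C - λI) = (25 - λ)(-31 - λ) - (-16)·(48) = λ^2 + 6λ - 7.
This factors as (λ + 7)·(λ - 1) = 0.
Eigenvalues: -7, 1.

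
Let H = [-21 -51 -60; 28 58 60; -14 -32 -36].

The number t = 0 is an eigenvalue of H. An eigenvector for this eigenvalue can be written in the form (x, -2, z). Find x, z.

2, 1

We need (H)v = 0.
H = [[-21, -51, -60], [28, 58, 60], [-14, -32, -36]].
Row 1: (-21)·x + (-51)·-2 + (-60)·z = 0
Row 2: (28)·x + (58)·-2 + (60)·z = 0
Row 3: (-14)·x + (-32)·-2 + (-36)·z = 0
Solving gives x = 2, z = 1.
Check: H·(2, -2, 1) = (0, 0, 0) = 0·(2, -2, 1).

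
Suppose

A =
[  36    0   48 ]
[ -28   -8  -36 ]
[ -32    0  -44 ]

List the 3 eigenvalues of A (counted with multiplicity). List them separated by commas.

-12, -8, 4

The characteristic polynomial is p(μ) = det(μI - A).
Expanding the 3×3 determinant: p(μ) = μ^3 + 16μ^2 + 16μ - 384.
Rational-root test: μ = 4 gives p(4) = 0.
Dividing by (μ - 4) leaves μ^2 + 20μ + 96.
The quadratic factors as (μ + 12)·(μ + 8).
Eigenvalues: -12, -8, 4.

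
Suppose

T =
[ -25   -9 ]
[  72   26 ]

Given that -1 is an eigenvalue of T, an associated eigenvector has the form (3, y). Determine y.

-8

We need (T + 1I)v = 0.
T + 1I = [[-24, -9], [72, 27]].
Row 1: (-24)·3 + (-9)·y = 0
Row 2: (72)·3 + (27)·y = 0
Solving gives y = -8.
Check: T·(3, -8) = (-3, 8) = -1·(3, -8).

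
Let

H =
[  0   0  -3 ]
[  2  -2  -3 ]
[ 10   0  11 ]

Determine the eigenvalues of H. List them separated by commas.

-2, 5, 6

Compute the characteristic polynomial p(μ) = det(μI - H).
Cofactor expansion gives p(μ) = μ^3 - 9μ^2 + 8μ + 60.
Rational-root test: μ = 5 gives p(5) = 0.
Factor out (μ - 5): p(μ) = (μ - 5)·(μ^2 - 4μ - 12).
The quadratic factors as (μ + 2)·(μ - 6).
Eigenvalues: -2, 5, 6.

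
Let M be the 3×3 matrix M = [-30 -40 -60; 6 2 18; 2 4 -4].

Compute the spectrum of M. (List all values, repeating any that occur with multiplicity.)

-12, -10, -10

The characteristic polynomial is p(λ) = det(λI - M).
Expanding the 3×3 determinant: p(λ) = λ^3 + 32λ^2 + 340λ + 1200.
Try λ = -12: p(-12) = 0, so -12 is a root.
Factor out (λ + 12): p(λ) = (λ + 12)·(λ^2 + 20λ + 100).
The quadratic factor is (λ + 10)^2.
Eigenvalues: -12, -10, -10.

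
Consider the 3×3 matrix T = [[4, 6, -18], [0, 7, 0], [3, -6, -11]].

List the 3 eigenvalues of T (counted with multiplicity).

The characteristic polynomial is p(r) = det(rI - T).
Cofactor expansion gives p(r) = r^3 - 39r - 70.
Rational-root test: r = -2 gives p(-2) = 0.
Dividing by (r + 2) leaves r^2 - 2r - 35.
The quadratic factors as (r + 5)·(r - 7).
Eigenvalues: -5, -2, 7.

-5, -2, 7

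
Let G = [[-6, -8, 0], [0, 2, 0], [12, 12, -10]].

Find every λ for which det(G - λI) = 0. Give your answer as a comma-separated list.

-10, -6, 2

The characteristic polynomial is p(μ) = det(μI - G).
Expanding along the first row, p(μ) = μ^3 + 14μ^2 + 28μ - 120.
Since p(-6) = 0, μ = -6 is a root.
Dividing by (μ + 6) leaves μ^2 + 8μ - 20.
The quadratic factors as (μ + 10)·(μ - 2).
Eigenvalues: -10, -6, 2.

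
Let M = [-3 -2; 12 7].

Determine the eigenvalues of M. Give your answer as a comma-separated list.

det(M - sI) = (-3 - s)(7 - s) - (-2)·(12) = s^2 - 4s + 3.
This factors as (s - 1)·(s - 3) = 0.
Eigenvalues: 1, 3.

1, 3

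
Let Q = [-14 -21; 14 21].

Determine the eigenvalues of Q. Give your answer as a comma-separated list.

det(Q - sI) = (-14 - s)(21 - s) - (-21)·(14) = s^2 - 7s.
This factors as s·(s - 7) = 0.
Eigenvalues: 0, 7.

0, 7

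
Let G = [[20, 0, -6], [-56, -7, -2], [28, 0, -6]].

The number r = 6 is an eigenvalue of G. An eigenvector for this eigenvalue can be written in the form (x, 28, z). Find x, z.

-6, -14

We need (G - 6I)v = 0.
G - 6I = [[14, 0, -6], [-56, -13, -2], [28, 0, -12]].
Row 1: (14)·x + (0)·28 + (-6)·z = 0
Row 2: (-56)·x + (-13)·28 + (-2)·z = 0
Row 3: (28)·x + (0)·28 + (-12)·z = 0
Solving gives x = -6, z = -14.
Check: G·(-6, 28, -14) = (-36, 168, -84) = 6·(-6, 28, -14).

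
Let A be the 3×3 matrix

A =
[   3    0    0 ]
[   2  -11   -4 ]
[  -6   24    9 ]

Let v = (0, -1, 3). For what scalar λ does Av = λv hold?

Compute Av: A·(0, -1, 3) = (0, -1, 3).
Since Av = λv, compare component 2: -1 = λ·-1, so λ = 1.

1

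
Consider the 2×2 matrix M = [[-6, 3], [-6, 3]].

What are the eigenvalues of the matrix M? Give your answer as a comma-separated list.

det(M - lambda·I) = (-6 - lambda)(3 - lambda) - (3)·(-6) = lambda^2 + 3·lambda.
This factors as (lambda + 3)·lambda = 0.
Eigenvalues: -3, 0.

-3, 0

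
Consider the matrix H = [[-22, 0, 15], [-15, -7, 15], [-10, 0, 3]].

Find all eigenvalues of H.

-12, -7, -7

Set up det(λI - H) = 0.
Expanding the 3×3 determinant: p(λ) = λ^3 + 26λ^2 + 217λ + 588.
Try λ = -7: p(-7) = 0, so -7 is a root.
Dividing by (λ + 7) leaves λ^2 + 19λ + 84.
The quadratic factors as (λ + 12)·(λ + 7).
Eigenvalues: -12, -7, -7.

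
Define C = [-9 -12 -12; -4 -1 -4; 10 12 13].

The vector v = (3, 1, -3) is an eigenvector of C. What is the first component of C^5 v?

First find the eigenvalue: Cv = (-3, -1, 3) = -1·(3, 1, -3), so λ = -1.
Then C^5 v = λ^5·v = (-1)^5·(3, 1, -3) = -1·(3, 1, -3) = (-3, -1, 3).

-3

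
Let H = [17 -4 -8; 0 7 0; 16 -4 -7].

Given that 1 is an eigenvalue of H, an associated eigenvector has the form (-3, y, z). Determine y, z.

We need (H - 1I)v = 0.
H - 1I = [[16, -4, -8], [0, 6, 0], [16, -4, -8]].
Row 1: (16)·-3 + (-4)·y + (-8)·z = 0
Row 2: (0)·-3 + (6)·y + (0)·z = 0
Row 3: (16)·-3 + (-4)·y + (-8)·z = 0
Solving gives y = 0, z = -6.
Check: H·(-3, 0, -6) = (-3, 0, -6) = 1·(-3, 0, -6).

0, -6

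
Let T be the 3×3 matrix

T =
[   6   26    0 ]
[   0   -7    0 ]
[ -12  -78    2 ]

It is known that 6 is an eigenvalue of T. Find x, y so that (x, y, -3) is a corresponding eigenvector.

We need (T - 6I)v = 0.
T - 6I = [[0, 26, 0], [0, -13, 0], [-12, -78, -4]].
Row 1: (0)·x + (26)·y + (0)·-3 = 0
Row 2: (0)·x + (-13)·y + (0)·-3 = 0
Row 3: (-12)·x + (-78)·y + (-4)·-3 = 0
Solving gives x = 1, y = 0.
Check: T·(1, 0, -3) = (6, 0, -18) = 6·(1, 0, -3).

1, 0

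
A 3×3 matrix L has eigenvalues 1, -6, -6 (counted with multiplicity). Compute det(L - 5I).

-484

If L has eigenvalues 1, -6, -6, then L - 5I has eigenvalues -4, -11, -11.
det(L - 5I) = (-4) · (-11) · (-11) = -484.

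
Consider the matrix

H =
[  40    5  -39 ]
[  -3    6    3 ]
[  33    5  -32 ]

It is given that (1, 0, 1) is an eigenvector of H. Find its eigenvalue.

1

Compute Hv: H·(1, 0, 1) = (1, 0, 1).
Since Hv = λv, compare component 1: 1 = λ·1, so λ = 1.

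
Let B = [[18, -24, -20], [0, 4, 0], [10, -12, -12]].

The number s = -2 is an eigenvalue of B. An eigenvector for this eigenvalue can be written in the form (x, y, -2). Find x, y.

-2, 0

We need (B + 2I)v = 0.
B + 2I = [[20, -24, -20], [0, 6, 0], [10, -12, -10]].
Row 1: (20)·x + (-24)·y + (-20)·-2 = 0
Row 2: (0)·x + (6)·y + (0)·-2 = 0
Row 3: (10)·x + (-12)·y + (-10)·-2 = 0
Solving gives x = -2, y = 0.
Check: B·(-2, 0, -2) = (4, 0, 4) = -2·(-2, 0, -2).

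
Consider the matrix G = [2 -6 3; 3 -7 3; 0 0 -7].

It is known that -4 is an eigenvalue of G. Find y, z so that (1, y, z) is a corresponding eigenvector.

1, 0

We need (G + 4I)v = 0.
G + 4I = [[6, -6, 3], [3, -3, 3], [0, 0, -3]].
Row 1: (6)·1 + (-6)·y + (3)·z = 0
Row 2: (3)·1 + (-3)·y + (3)·z = 0
Row 3: (0)·1 + (0)·y + (-3)·z = 0
Solving gives y = 1, z = 0.
Check: G·(1, 1, 0) = (-4, -4, 0) = -4·(1, 1, 0).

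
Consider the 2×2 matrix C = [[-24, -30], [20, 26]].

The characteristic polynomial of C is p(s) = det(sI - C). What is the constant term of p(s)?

-24

p(s) = s^2 - 2s - 24.
The constant term is -24.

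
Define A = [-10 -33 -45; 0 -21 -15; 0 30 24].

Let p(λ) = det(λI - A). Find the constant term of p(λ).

-540

p(λ) = λ^3 + 7λ^2 - 84λ - 540.
The constant term is -540.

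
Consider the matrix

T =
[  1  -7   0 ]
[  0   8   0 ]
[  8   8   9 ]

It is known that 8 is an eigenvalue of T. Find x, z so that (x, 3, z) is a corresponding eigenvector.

-3, 0

We need (T - 8I)v = 0.
T - 8I = [[-7, -7, 0], [0, 0, 0], [8, 8, 1]].
Row 1: (-7)·x + (-7)·3 + (0)·z = 0
Row 2: (0)·x + (0)·3 + (0)·z = 0
Row 3: (8)·x + (8)·3 + (1)·z = 0
Solving gives x = -3, z = 0.
Check: T·(-3, 3, 0) = (-24, 24, 0) = 8·(-3, 3, 0).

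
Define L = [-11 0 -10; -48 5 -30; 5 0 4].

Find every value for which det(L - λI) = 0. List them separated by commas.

-6, -1, 5

Compute the characteristic polynomial p(r) = det(rI - L).
Expanding the 3×3 determinant: p(r) = r^3 + 2r^2 - 29r - 30.
Try r = -6: p(-6) = 0, so -6 is a root.
Factor out (r + 6): p(r) = (r + 6)·(r^2 - 4r - 5).
The quadratic factors as (r + 1)·(r - 5).
Eigenvalues: -6, -1, 5.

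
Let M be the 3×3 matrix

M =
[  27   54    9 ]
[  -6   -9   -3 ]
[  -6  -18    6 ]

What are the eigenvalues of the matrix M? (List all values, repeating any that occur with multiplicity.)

6, 9, 9

Compute the characteristic polynomial p(s) = det(sI - M).
Cofactor expansion gives p(s) = s^3 - 24s^2 + 189s - 486.
Try s = 9: p(9) = 0, so 9 is a root.
Dividing by (s - 9) leaves s^2 - 15s + 54.
The quadratic factors as (s - 6)·(s - 9).
Eigenvalues: 6, 9, 9.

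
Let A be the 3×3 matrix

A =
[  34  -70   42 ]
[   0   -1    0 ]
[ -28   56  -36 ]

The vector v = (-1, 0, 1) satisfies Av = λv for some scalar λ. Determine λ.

Compute Av: A·(-1, 0, 1) = (8, 0, -8).
Since Av = λv, compare component 1: 8 = λ·-1, so λ = -8.

-8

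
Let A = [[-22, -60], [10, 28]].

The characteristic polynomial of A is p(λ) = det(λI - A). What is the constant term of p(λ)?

-16

p(λ) = λ^2 - 6λ - 16.
The constant term is -16.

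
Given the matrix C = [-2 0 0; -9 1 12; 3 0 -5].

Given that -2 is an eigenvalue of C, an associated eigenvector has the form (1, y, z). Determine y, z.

We need (C + 2I)v = 0.
C + 2I = [[0, 0, 0], [-9, 3, 12], [3, 0, -3]].
Row 1: (0)·1 + (0)·y + (0)·z = 0
Row 2: (-9)·1 + (3)·y + (12)·z = 0
Row 3: (3)·1 + (0)·y + (-3)·z = 0
Solving gives y = -1, z = 1.
Check: C·(1, -1, 1) = (-2, 2, -2) = -2·(1, -1, 1).

-1, 1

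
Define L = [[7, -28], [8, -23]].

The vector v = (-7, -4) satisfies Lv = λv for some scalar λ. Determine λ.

-9

Compute Lv: L·(-7, -4) = (63, 36).
Since Lv = λv, compare component 1: 63 = λ·-7, so λ = -9.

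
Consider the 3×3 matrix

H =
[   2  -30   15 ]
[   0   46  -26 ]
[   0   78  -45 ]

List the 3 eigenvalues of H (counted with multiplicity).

Compute the characteristic polynomial p(t) = det(tI - H).
Expanding along the first row, p(t) = t^3 - 3t^2 - 40t + 84.
Since p(-6) = 0, t = -6 is a root.
Dividing by (t + 6) leaves t^2 - 9t + 14.
The quadratic factors as (t - 2)·(t - 7).
Eigenvalues: -6, 2, 7.

-6, 2, 7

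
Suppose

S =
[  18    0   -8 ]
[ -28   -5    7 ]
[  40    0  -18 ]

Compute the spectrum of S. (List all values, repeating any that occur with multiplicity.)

-5, -2, 2

Set up det(λI - S) = 0.
Expanding the 3×3 determinant: p(λ) = λ^3 + 5λ^2 - 4λ - 20.
Since p(2) = 0, λ = 2 is a root.
Factor out (λ - 2): p(λ) = (λ - 2)·(λ^2 + 7λ + 10).
The quadratic factors as (λ + 5)·(λ + 2).
Eigenvalues: -5, -2, 2.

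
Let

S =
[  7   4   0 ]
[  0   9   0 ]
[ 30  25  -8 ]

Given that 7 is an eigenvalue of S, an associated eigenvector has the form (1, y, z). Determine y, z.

0, 2

We need (S - 7I)v = 0.
S - 7I = [[0, 4, 0], [0, 2, 0], [30, 25, -15]].
Row 1: (0)·1 + (4)·y + (0)·z = 0
Row 2: (0)·1 + (2)·y + (0)·z = 0
Row 3: (30)·1 + (25)·y + (-15)·z = 0
Solving gives y = 0, z = 2.
Check: S·(1, 0, 2) = (7, 0, 14) = 7·(1, 0, 2).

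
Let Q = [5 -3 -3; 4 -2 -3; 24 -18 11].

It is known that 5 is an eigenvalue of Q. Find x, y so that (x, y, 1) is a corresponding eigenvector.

-1, -1

We need (Q - 5I)v = 0.
Q - 5I = [[0, -3, -3], [4, -7, -3], [24, -18, 6]].
Row 1: (0)·x + (-3)·y + (-3)·1 = 0
Row 2: (4)·x + (-7)·y + (-3)·1 = 0
Row 3: (24)·x + (-18)·y + (6)·1 = 0
Solving gives x = -1, y = -1.
Check: Q·(-1, -1, 1) = (-5, -5, 5) = 5·(-1, -1, 1).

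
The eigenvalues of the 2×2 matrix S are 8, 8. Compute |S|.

64

det(S) is the product of the eigenvalues: (8) · (8) = 64.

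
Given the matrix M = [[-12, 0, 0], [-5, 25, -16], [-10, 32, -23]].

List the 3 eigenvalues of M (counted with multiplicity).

Set up det(rI - M) = 0.
Cofactor expansion gives p(r) = r^3 + 10r^2 - 87r - 756.
Rational-root test: r = -12 gives p(-12) = 0.
Dividing by (r + 12) leaves r^2 - 2r - 63.
The quadratic factors as (r + 7)·(r - 9).
Eigenvalues: -12, -7, 9.

-12, -7, 9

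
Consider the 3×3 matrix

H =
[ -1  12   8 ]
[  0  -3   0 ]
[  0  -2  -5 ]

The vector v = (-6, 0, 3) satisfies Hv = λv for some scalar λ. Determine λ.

-5

Compute Hv: H·(-6, 0, 3) = (30, 0, -15).
Since Hv = λv, compare component 1: 30 = λ·-6, so λ = -5.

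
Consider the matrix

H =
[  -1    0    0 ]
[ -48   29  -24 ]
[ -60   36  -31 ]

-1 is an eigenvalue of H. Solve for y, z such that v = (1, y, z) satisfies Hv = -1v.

0, -2

We need (H + 1I)v = 0.
H + 1I = [[0, 0, 0], [-48, 30, -24], [-60, 36, -30]].
Row 1: (0)·1 + (0)·y + (0)·z = 0
Row 2: (-48)·1 + (30)·y + (-24)·z = 0
Row 3: (-60)·1 + (36)·y + (-30)·z = 0
Solving gives y = 0, z = -2.
Check: H·(1, 0, -2) = (-1, 0, 2) = -1·(1, 0, -2).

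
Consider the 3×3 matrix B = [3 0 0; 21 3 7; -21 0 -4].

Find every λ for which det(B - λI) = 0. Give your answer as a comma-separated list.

Set up det(λI - B) = 0.
Cofactor expansion gives p(λ) = λ^3 - 2λ^2 - 15λ + 36.
Try λ = -4: p(-4) = 0, so -4 is a root.
Factor out (λ + 4): p(λ) = (λ + 4)·(λ^2 - 6λ + 9).
The quadratic factor is (λ - 3)^2.
Eigenvalues: -4, 3, 3.

-4, 3, 3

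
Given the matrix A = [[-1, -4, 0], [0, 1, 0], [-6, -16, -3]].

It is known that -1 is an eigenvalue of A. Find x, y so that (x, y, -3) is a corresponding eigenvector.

1, 0

We need (A + 1I)v = 0.
A + 1I = [[0, -4, 0], [0, 2, 0], [-6, -16, -2]].
Row 1: (0)·x + (-4)·y + (0)·-3 = 0
Row 2: (0)·x + (2)·y + (0)·-3 = 0
Row 3: (-6)·x + (-16)·y + (-2)·-3 = 0
Solving gives x = 1, y = 0.
Check: A·(1, 0, -3) = (-1, 0, 3) = -1·(1, 0, -3).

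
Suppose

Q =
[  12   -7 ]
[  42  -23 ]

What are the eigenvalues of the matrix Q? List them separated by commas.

-9, -2

det(Q - μI) = (12 - μ)(-23 - μ) - (-7)·(42) = μ^2 + 11μ + 18.
This factors as (μ + 9)·(μ + 2) = 0.
Eigenvalues: -9, -2.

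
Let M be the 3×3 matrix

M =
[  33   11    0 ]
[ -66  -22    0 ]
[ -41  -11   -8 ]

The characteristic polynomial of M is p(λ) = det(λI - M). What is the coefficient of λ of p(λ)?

-88

p(λ) = λ^3 - 3λ^2 - 88λ.
The coefficient of λ is -88.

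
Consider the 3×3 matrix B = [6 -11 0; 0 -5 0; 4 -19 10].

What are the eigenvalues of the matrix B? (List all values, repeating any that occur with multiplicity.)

Set up det(lambda·I - B) = 0.
Cofactor expansion gives p(lambda) = lambda^3 - 11·lambda^2 - 20·lambda + 300.
Since p(-5) = 0, lambda = -5 is a root.
Dividing by (lambda + 5) leaves lambda^2 - 16·lambda + 60.
The quadratic factors as (lambda - 6)·(lambda - 10).
Eigenvalues: -5, 6, 10.

-5, 6, 10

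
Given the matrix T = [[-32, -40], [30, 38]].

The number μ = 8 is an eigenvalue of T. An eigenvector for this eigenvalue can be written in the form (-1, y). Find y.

We need (T - 8I)v = 0.
T - 8I = [[-40, -40], [30, 30]].
Row 1: (-40)·-1 + (-40)·y = 0
Row 2: (30)·-1 + (30)·y = 0
Solving gives y = 1.
Check: T·(-1, 1) = (-8, 8) = 8·(-1, 1).

1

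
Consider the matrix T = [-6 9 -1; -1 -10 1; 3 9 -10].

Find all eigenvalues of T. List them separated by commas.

Compute the characteristic polynomial p(λ) = det(λI - T).
Cofactor expansion gives p(λ) = λ^3 + 26λ^2 + 223λ + 630.
Rational-root test: λ = -9 gives p(-9) = 0.
Factor out (λ + 9): p(λ) = (λ + 9)·(λ^2 + 17λ + 70).
The quadratic factors as (λ + 10)·(λ + 7).
Eigenvalues: -10, -9, -7.

-10, -9, -7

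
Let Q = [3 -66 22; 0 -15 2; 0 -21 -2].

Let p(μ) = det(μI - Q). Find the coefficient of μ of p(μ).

p(μ) = μ^3 + 14μ^2 + 21μ - 216.
The coefficient of μ is 21.

21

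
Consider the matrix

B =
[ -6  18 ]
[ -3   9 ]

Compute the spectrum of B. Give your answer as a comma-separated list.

det(B - tI) = (-6 - t)(9 - t) - (18)·(-3) = t^2 - 3t.
This factors as t·(t - 3) = 0.
Eigenvalues: 0, 3.

0, 3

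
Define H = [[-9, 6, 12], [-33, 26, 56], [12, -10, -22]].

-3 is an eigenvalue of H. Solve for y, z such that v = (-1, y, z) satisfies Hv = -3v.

We need (H + 3I)v = 0.
H + 3I = [[-6, 6, 12], [-33, 29, 56], [12, -10, -19]].
Row 1: (-6)·-1 + (6)·y + (12)·z = 0
Row 2: (-33)·-1 + (29)·y + (56)·z = 0
Row 3: (12)·-1 + (-10)·y + (-19)·z = 0
Solving gives y = -5, z = 2.
Check: H·(-1, -5, 2) = (3, 15, -6) = -3·(-1, -5, 2).

-5, 2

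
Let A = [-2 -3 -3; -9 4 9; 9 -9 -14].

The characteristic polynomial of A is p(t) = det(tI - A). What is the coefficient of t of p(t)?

p(t) = t^3 + 12t^2 + 45t + 50.
The coefficient of t is 45.

45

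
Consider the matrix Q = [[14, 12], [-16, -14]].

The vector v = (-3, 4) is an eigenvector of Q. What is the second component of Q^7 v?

-512

First find the eigenvalue: Qv = (6, -8) = -2·(-3, 4), so λ = -2.
Then Q^7 v = λ^7·v = (-2)^7·(-3, 4) = -128·(-3, 4) = (384, -512).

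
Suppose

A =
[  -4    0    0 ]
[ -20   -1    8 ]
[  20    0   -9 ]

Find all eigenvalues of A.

-9, -4, -1

Set up det(tI - A) = 0.
Cofactor expansion gives p(t) = t^3 + 14t^2 + 49t + 36.
Since p(-1) = 0, t = -1 is a root.
Factor out (t + 1): p(t) = (t + 1)·(t^2 + 13t + 36).
The quadratic factors as (t + 9)·(t + 4).
Eigenvalues: -9, -4, -1.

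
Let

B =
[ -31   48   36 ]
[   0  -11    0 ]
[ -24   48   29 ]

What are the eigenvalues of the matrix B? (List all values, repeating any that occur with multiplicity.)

-11, -7, 5

The characteristic polynomial is p(λ) = det(λI - B).
Cofactor expansion gives p(λ) = λ^3 + 13λ^2 - 13λ - 385.
Rational-root test: λ = 5 gives p(5) = 0.
Factor out (λ - 5): p(λ) = (λ - 5)·(λ^2 + 18λ + 77).
The quadratic factors as (λ + 11)·(λ + 7).
Eigenvalues: -11, -7, 5.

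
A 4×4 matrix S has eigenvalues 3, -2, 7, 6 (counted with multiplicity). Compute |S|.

-252

det(S) is the product of the eigenvalues: (3) · (-2) · (7) · (6) = -252.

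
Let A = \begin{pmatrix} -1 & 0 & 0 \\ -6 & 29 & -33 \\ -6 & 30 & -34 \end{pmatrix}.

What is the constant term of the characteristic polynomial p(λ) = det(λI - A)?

p(0) = det(0·I − A) = det(−A) = (−1)^3·det(A).
det(A) = -4, so p(0) = 4.

4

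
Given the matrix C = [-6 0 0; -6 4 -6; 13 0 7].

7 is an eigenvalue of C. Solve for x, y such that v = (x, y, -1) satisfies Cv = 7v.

0, 2

We need (C - 7I)v = 0.
C - 7I = [[-13, 0, 0], [-6, -3, -6], [13, 0, 0]].
Row 1: (-13)·x + (0)·y + (0)·-1 = 0
Row 2: (-6)·x + (-3)·y + (-6)·-1 = 0
Row 3: (13)·x + (0)·y + (0)·-1 = 0
Solving gives x = 0, y = 2.
Check: C·(0, 2, -1) = (0, 14, -7) = 7·(0, 2, -1).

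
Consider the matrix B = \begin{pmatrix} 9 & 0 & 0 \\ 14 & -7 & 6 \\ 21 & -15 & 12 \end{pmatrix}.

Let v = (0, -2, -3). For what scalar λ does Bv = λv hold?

Compute Bv: B·(0, -2, -3) = (0, -4, -6).
Since Bv = λv, compare component 2: -4 = λ·-2, so λ = 2.

2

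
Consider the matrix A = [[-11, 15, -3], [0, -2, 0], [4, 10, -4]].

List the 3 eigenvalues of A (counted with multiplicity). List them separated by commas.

Set up det(sI - A) = 0.
Expanding the 3×3 determinant: p(s) = s^3 + 17s^2 + 86s + 112.
Try s = -7: p(-7) = 0, so -7 is a root.
Factor out (s + 7): p(s) = (s + 7)·(s^2 + 10s + 16).
The quadratic factors as (s + 8)·(s + 2).
Eigenvalues: -8, -7, -2.

-8, -7, -2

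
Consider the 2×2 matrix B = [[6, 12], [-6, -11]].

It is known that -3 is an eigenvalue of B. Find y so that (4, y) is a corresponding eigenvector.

We need (B + 3I)v = 0.
B + 3I = [[9, 12], [-6, -8]].
Row 1: (9)·4 + (12)·y = 0
Row 2: (-6)·4 + (-8)·y = 0
Solving gives y = -3.
Check: B·(4, -3) = (-12, 9) = -3·(4, -3).

-3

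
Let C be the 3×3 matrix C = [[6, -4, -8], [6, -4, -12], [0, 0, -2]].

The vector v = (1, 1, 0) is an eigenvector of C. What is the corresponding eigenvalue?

2

Compute Cv: C·(1, 1, 0) = (2, 2, 0).
Since Cv = λv, compare component 1: 2 = λ·1, so λ = 2.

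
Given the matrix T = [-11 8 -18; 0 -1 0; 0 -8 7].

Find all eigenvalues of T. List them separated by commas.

The characteristic polynomial is p(λ) = det(λI - T).
Expanding the 3×3 determinant: p(λ) = λ^3 + 5λ^2 - 73λ - 77.
Since p(-1) = 0, λ = -1 is a root.
Factor out (λ + 1): p(λ) = (λ + 1)·(λ^2 + 4λ - 77).
The quadratic factors as (λ + 11)·(λ - 7).
Eigenvalues: -11, -1, 7.

-11, -1, 7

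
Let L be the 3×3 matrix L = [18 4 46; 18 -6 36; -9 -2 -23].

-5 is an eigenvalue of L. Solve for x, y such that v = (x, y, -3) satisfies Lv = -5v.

We need (L + 5I)v = 0.
L + 5I = [[23, 4, 46], [18, -1, 36], [-9, -2, -18]].
Row 1: (23)·x + (4)·y + (46)·-3 = 0
Row 2: (18)·x + (-1)·y + (36)·-3 = 0
Row 3: (-9)·x + (-2)·y + (-18)·-3 = 0
Solving gives x = 6, y = 0.
Check: L·(6, 0, -3) = (-30, 0, 15) = -5·(6, 0, -3).

6, 0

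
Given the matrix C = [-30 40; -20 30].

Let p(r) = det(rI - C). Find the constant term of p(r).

p(r) = r^2 - 100.
The constant term is -100.

-100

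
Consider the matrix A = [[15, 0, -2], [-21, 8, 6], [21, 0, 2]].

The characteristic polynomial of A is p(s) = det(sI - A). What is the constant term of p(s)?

-576

p(s) = s^3 - 25s^2 + 208s - 576.
The constant term is -576.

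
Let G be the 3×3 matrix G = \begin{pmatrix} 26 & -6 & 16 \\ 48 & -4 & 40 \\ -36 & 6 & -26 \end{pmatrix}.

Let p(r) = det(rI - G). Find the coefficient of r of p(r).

-52

p(r) = r^3 + 4r^2 - 52r + 80.
The coefficient of r is -52.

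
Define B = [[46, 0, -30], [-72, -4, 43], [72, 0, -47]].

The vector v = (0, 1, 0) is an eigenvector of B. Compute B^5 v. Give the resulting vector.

(0, -1024, 0)

First find the eigenvalue: Bv = (0, -4, 0) = -4·(0, 1, 0), so λ = -4.
Then B^5 v = λ^5·v = (-4)^5·(0, 1, 0) = -1024·(0, 1, 0) = (0, -1024, 0).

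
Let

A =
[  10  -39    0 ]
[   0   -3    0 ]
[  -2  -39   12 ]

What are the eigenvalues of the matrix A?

Set up det(μI - A) = 0.
Expanding along the first row, p(μ) = μ^3 - 19μ^2 + 54μ + 360.
Rational-root test: μ = -3 gives p(-3) = 0.
Factor out (μ + 3): p(μ) = (μ + 3)·(μ^2 - 22μ + 120).
The quadratic factors as (μ - 10)·(μ - 12).
Eigenvalues: -3, 10, 12.

-3, 10, 12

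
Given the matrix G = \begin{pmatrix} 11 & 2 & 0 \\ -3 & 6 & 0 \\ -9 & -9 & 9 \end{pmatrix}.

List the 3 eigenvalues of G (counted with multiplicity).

8, 9, 9

Set up det(lambda·I - G) = 0.
Cofactor expansion gives p(lambda) = lambda^3 - 26·lambda^2 + 225·lambda - 648.
Rational-root test: lambda = 8 gives p(8) = 0.
Factor out (lambda - 8): p(lambda) = (lambda - 8)·(lambda^2 - 18·lambda + 81).
The quadratic factor is (lambda - 9)^2.
Eigenvalues: 8, 9, 9.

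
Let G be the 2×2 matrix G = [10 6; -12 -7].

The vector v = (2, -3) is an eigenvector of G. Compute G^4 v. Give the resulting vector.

First find the eigenvalue: Gv = (2, -3) = 1·(2, -3), so λ = 1.
Then G^4 v = λ^4·v = 1^4·(2, -3) = 1·(2, -3) = (2, -3).

(2, -3)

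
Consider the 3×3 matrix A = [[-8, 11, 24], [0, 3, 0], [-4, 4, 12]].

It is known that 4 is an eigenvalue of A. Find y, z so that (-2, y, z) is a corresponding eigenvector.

0, -1

We need (A - 4I)v = 0.
A - 4I = [[-12, 11, 24], [0, -1, 0], [-4, 4, 8]].
Row 1: (-12)·-2 + (11)·y + (24)·z = 0
Row 2: (0)·-2 + (-1)·y + (0)·z = 0
Row 3: (-4)·-2 + (4)·y + (8)·z = 0
Solving gives y = 0, z = -1.
Check: A·(-2, 0, -1) = (-8, 0, -4) = 4·(-2, 0, -1).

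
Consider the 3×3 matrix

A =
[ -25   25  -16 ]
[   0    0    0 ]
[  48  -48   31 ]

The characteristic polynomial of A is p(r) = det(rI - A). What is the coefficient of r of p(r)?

-7

p(r) = r^3 - 6r^2 - 7r.
The coefficient of r is -7.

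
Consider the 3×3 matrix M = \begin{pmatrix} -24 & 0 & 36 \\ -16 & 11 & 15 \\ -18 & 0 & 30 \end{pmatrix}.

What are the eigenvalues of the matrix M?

Compute the characteristic polynomial p(λ) = det(λI - M).
Expanding along the first row, p(λ) = λ^3 - 17λ^2 - 6λ + 792.
Rational-root test: λ = 11 gives p(11) = 0.
Dividing by (λ - 11) leaves λ^2 - 6λ - 72.
The quadratic factors as (λ + 6)·(λ - 12).
Eigenvalues: -6, 11, 12.

-6, 11, 12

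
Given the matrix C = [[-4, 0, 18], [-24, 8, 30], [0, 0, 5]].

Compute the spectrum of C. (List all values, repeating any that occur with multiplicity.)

Set up det(rI - C) = 0.
Expanding along the first row, p(r) = r^3 - 9r^2 - 12r + 160.
Rational-root test: r = 5 gives p(5) = 0.
Dividing by (r - 5) leaves r^2 - 4r - 32.
The quadratic factors as (r + 4)·(r - 8).
Eigenvalues: -4, 5, 8.

-4, 5, 8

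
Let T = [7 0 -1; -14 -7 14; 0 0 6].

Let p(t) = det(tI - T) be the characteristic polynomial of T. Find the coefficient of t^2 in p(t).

-6

The coefficient of t^2 of det(tI - T) is −trace(T).
trace(T) = (7) + (-7) + (6) = 6, so the coefficient is -6.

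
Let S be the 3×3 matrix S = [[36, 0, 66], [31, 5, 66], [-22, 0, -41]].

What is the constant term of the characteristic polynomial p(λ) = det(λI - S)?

p(0) = det(0·I − S) = det(−S) = (−1)^3·det(S).
det(S) = -120, so p(0) = 120.

120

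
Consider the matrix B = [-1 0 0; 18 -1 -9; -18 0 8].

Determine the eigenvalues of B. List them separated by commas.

Set up det(λI - B) = 0.
Expanding the 3×3 determinant: p(λ) = λ^3 - 6λ^2 - 15λ - 8.
Rational-root test: λ = 8 gives p(8) = 0.
Factor out (λ - 8): p(λ) = (λ - 8)·(λ^2 + 2λ + 1).
The quadratic factor is (λ + 1)^2.
Eigenvalues: -1, -1, 8.

-1, -1, 8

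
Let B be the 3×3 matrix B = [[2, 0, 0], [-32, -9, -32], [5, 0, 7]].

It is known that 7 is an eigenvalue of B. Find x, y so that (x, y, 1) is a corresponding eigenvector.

We need (B - 7I)v = 0.
B - 7I = [[-5, 0, 0], [-32, -16, -32], [5, 0, 0]].
Row 1: (-5)·x + (0)·y + (0)·1 = 0
Row 2: (-32)·x + (-16)·y + (-32)·1 = 0
Row 3: (5)·x + (0)·y + (0)·1 = 0
Solving gives x = 0, y = -2.
Check: B·(0, -2, 1) = (0, -14, 7) = 7·(0, -2, 1).

0, -2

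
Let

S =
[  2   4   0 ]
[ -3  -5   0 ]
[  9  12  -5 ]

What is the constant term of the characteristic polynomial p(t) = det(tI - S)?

10

p(0) = det(0·I − S) = det(−S) = (−1)^3·det(S).
det(S) = -10, so p(0) = 10.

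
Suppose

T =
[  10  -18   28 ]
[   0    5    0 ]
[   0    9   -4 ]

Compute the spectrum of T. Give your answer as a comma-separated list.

-4, 5, 10

Set up det(μI - T) = 0.
Expanding the 3×3 determinant: p(μ) = μ^3 - 11μ^2 - 10μ + 200.
Try μ = -4: p(-4) = 0, so -4 is a root.
Dividing by (μ + 4) leaves μ^2 - 15μ + 50.
The quadratic factors as (μ - 5)·(μ - 10).
Eigenvalues: -4, 5, 10.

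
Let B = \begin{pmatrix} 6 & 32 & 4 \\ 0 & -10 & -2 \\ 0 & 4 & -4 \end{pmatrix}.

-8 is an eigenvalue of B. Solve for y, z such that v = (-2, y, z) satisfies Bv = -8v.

We need (B + 8I)v = 0.
B + 8I = [[14, 32, 4], [0, -2, -2], [0, 4, 4]].
Row 1: (14)·-2 + (32)·y + (4)·z = 0
Row 2: (0)·-2 + (-2)·y + (-2)·z = 0
Row 3: (0)·-2 + (4)·y + (4)·z = 0
Solving gives y = 1, z = -1.
Check: B·(-2, 1, -1) = (16, -8, 8) = -8·(-2, 1, -1).

1, -1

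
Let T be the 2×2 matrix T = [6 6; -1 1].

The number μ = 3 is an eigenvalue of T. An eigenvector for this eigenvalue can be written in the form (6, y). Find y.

We need (T - 3I)v = 0.
T - 3I = [[3, 6], [-1, -2]].
Row 1: (3)·6 + (6)·y = 0
Row 2: (-1)·6 + (-2)·y = 0
Solving gives y = -3.
Check: T·(6, -3) = (18, -9) = 3·(6, -3).

-3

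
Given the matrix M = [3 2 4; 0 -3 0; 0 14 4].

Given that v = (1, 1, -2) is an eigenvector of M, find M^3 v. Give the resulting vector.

(-27, -27, 54)

First find the eigenvalue: Mv = (-3, -3, 6) = -3·(1, 1, -2), so λ = -3.
Then M^3 v = λ^3·v = (-3)^3·(1, 1, -2) = -27·(1, 1, -2) = (-27, -27, 54).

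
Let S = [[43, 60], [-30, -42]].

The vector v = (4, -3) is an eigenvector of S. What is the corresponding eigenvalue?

-2

Compute Sv: S·(4, -3) = (-8, 6).
Since Sv = λv, compare component 1: -8 = λ·4, so λ = -2.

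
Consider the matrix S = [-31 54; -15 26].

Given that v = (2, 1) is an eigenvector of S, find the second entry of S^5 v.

First find the eigenvalue: Sv = (-8, -4) = -4·(2, 1), so λ = -4.
Then S^5 v = λ^5·v = (-4)^5·(2, 1) = -1024·(2, 1) = (-2048, -1024).

-1024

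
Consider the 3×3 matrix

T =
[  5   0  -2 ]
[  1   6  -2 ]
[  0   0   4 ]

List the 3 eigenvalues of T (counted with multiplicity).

Compute the characteristic polynomial p(μ) = det(μI - T).
Expanding the 3×3 determinant: p(μ) = μ^3 - 15μ^2 + 74μ - 120.
Since p(4) = 0, μ = 4 is a root.
Dividing by (μ - 4) leaves μ^2 - 11μ + 30.
The quadratic factors as (μ - 5)·(μ - 6).
Eigenvalues: 4, 5, 6.

4, 5, 6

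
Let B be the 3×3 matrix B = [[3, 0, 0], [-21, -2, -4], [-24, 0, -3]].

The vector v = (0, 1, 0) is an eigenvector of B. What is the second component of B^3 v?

-8

First find the eigenvalue: Bv = (0, -2, 0) = -2·(0, 1, 0), so λ = -2.
Then B^3 v = λ^3·v = (-2)^3·(0, 1, 0) = -8·(0, 1, 0) = (0, -8, 0).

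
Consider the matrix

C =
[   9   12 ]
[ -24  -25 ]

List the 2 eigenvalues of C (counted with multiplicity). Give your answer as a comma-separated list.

det(C - tI) = (9 - t)(-25 - t) - (12)·(-24) = t^2 + 16t + 63.
This factors as (t + 9)·(t + 7) = 0.
Eigenvalues: -9, -7.

-9, -7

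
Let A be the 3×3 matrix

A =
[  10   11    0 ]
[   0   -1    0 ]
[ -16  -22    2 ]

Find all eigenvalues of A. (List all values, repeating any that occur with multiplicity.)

The characteristic polynomial is p(s) = det(sI - A).
Expanding along the first row, p(s) = s^3 - 11s^2 + 8s + 20.
Rational-root test: s = -1 gives p(-1) = 0.
Dividing by (s + 1) leaves s^2 - 12s + 20.
The quadratic factors as (s - 2)·(s - 10).
Eigenvalues: -1, 2, 10.

-1, 2, 10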